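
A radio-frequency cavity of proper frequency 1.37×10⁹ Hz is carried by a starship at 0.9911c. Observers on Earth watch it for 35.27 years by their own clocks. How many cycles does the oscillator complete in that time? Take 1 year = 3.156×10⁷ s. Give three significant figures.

γ = 1/√(1 − 0.9911²) = 1/√0.01772 = 7.512
During 35.27 years of lab time, the oscillator's proper time advances by τ = Δt/γ = 35.27/7.512 = 4.695 years = 1.482×10⁸ s.
N = f × τ = 1.37×10⁹ × 1.482×10⁸ = 2.030×10¹⁷.

N = 2.03×10¹⁷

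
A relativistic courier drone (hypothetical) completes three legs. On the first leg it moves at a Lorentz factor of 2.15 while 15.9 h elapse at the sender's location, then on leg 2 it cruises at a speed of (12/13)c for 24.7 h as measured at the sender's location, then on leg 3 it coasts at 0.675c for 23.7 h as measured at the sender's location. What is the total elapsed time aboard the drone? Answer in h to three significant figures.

Leg 1: γ = 2.15; τ_1 = 15.9/2.150 = 7.395 h.
Leg 2: γ = 1/√(1 − (12/13)²) = 13/5 = 2.600; τ_2 = 24.7/2.600 = 9.500 h.
Leg 3: γ = 1/√(1 − 0.675²) = 1/√0.5444 = 1.355; τ_3 = 23.7/1.355 = 17.49 h.
Total: 7.395 + 9.500 + 17.49 h.

τ = 34.4 h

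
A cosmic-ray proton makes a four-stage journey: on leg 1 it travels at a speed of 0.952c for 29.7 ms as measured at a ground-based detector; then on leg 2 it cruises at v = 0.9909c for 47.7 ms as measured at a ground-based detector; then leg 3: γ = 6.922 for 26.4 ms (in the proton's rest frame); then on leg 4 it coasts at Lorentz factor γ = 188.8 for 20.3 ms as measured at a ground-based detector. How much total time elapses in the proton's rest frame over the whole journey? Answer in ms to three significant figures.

Leg 1: γ = 1/√(1 − 0.952²) = 1/√0.09370 = 3.267; τ_1 = 29.7/3.267 = 9.091 ms.
Leg 2: γ = 1/√(1 − 0.9909²) = 1/√0.01812 = 7.429; τ_2 = 47.7/7.429 = 6.420 ms.
Leg 3: 26.4 ms is already measured in the proton's rest frame.
Leg 4: γ = 188.8; τ_4 = 20.3/188.8 = 0.1075 ms.
Total: 9.091 + 6.420 + 26.40 + 0.1075 ms.

τ = 42.0 ms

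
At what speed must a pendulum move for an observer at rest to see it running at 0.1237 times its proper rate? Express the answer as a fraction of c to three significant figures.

β = 0.992

Rate ratio = 1/γ, so γ = 1/0.1237 = 8.084.
β = √(1 − 1/γ²) = √(1 − 0.1237²) = √0.9847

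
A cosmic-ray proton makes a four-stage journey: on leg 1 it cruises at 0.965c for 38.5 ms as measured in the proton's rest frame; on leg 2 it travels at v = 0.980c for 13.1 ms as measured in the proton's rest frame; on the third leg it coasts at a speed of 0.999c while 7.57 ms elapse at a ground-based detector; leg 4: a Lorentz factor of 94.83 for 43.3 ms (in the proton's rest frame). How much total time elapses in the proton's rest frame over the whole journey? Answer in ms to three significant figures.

τ = 95.2 ms

Leg 1: 38.5 ms is already measured in the proton's rest frame.
Leg 2: 13.1 ms is already measured in the proton's rest frame.
Leg 3: γ = 1/√(1 − 0.999²) = 1/√0.001999 = 22.37; τ_3 = 7.57/22.37 = 0.3385 ms.
Leg 4: 43.3 ms is already measured in the proton's rest frame.
Total: 38.50 + 13.10 + 0.3385 + 43.30 ms.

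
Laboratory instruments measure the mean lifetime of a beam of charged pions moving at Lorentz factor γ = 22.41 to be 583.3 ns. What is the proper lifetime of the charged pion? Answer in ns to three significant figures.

τ₀ = 26.0 ns

γ = 22.41
The lab-frame lifetime is the dilated interval; the proper lifetime is τ₀ = Δt/γ = 583.3/22.41 ns.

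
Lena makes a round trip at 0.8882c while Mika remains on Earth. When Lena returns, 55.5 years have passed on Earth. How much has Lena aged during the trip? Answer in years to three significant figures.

γ = 1/√(1 − 0.8882²) = 1/√0.2111 = 2.176
Lena's clock measures proper time along the trip: τ = Δt/γ = 55.5/2.176 years.

τ = 25.5 years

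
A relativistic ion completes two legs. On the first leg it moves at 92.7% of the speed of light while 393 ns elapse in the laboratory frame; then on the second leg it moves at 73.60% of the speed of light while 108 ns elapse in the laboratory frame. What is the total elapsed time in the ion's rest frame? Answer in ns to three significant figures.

τ = 221 ns

Leg 1: β = 0.927; γ = 1/√(1 − 0.927²) = 1/√0.1407 = 2.666; τ_1 = 393/2.666 = 147.4 ns.
Leg 2: β = 0.7360; γ = 1/√(1 − 0.7360²) = 1/√0.4583 = 1.477; τ_2 = 108/1.477 = 73.11 ns.
Total: 147.4 + 73.11 ns.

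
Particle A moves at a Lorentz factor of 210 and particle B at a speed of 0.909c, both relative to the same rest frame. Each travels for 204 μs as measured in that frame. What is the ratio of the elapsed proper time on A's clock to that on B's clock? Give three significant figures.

τ_A/τ_B = 0.0114

A: γ = 210. B: γ = 1/√(1 − 0.909²) = 1/√0.1737 = 2.399.
τ_A/τ_B = γ_B/γ_A = 2.399/210.0 = 0.01143, so τ_A/τ_B = 0.01143.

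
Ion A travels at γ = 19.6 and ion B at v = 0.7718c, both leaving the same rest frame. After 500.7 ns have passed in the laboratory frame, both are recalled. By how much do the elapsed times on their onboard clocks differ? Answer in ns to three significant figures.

|τ_A − τ_B| = 293 ns

A: γ = 19.6; τ_A = 500.7/19.60 = 25.55 ns.
B: γ = 1/√(1 − 0.7718²) = 1/√0.4043 = 1.573; τ_B = 500.7/1.573 = 318.4 ns.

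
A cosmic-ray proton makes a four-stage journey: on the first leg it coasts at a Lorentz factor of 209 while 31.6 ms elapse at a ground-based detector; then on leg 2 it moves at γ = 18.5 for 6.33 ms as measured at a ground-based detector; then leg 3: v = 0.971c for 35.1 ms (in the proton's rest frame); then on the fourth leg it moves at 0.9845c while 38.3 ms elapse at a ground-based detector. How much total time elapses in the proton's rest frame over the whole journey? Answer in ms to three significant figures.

τ = 42.3 ms

Leg 1: γ = 209; τ_1 = 31.6/209.0 = 0.1512 ms.
Leg 2: γ = 18.5; τ_2 = 6.33/18.50 = 0.3422 ms.
Leg 3: 35.1 ms is already measured in the proton's rest frame.
Leg 4: γ = 1/√(1 − 0.9845²) = 1/√0.03076 = 5.702; τ_4 = 38.3/5.702 = 6.717 ms.
Total: 0.1512 + 0.3422 + 35.10 + 6.717 ms.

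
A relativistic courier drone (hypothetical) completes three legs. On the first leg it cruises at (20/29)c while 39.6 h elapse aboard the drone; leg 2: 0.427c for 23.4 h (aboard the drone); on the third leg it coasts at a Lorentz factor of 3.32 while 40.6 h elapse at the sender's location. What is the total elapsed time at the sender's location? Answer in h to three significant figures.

Leg 1: γ = 1/√(1 − (20/29)²) = 29/21 ≈ 1.381; Δt_1 = 1.381 × 39.6 = 54.69 h.
Leg 2: γ = 1/√(1 − 0.427²) = 1/√0.8177 = 1.106; Δt_2 = 1.106 × 23.4 = 25.88 h.
Leg 3: 40.6 h is already measured at the sender's location.
Total: 54.69 + 25.88 + 40.60 h.

Δt = 121 h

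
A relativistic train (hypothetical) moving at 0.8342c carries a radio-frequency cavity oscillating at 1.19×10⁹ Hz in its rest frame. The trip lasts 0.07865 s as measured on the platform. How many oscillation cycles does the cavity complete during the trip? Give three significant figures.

γ = 1/√(1 − 0.8342²) = 1/√0.3041 = 1.813
The oscillator's own cycle count is N = f × τ where τ is the proper time on the train. τ = Δt/γ = 0.07865/1.813 = 0.04337 s = 4.337×10⁻² s.
N = 1.19×10⁹ × 4.337×10⁻² = 5.161×10⁷.

N = 5.16×10⁷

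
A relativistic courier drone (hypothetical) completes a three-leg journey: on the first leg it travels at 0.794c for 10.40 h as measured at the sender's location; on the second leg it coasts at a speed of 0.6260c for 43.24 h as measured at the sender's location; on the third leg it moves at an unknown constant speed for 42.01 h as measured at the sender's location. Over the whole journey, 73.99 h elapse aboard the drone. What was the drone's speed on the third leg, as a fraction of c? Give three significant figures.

β = 0.589

Leg 1: γ = 1/√(1 − 0.794²) = 1/√0.3696 = 1.645; τ_1 = 10.40/1.645 = 6.322 h.
Leg 2: γ = 1/√(1 − 0.6260²) = 1/√0.6081 = 1.282; τ_2 = 43.24/1.282 = 33.72 h.
Leg 3: speed unknown; τ_3 = 42.01/γ_3.
Total proper time: 6.322 + 33.72 + τ_3 = 73.99, so τ_3 = 73.99 − 40.04 = 33.95 h.
γ_3 = 42.01/33.95 = 1.237; β = √(1 − 1/γ²) = √0.3470.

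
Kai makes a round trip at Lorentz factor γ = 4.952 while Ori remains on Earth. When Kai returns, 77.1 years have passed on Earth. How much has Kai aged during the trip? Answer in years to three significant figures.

γ = 4.952
Kai's clock measures proper time along the trip: τ = Δt/γ = 77.1/4.952 years.

τ = 15.6 years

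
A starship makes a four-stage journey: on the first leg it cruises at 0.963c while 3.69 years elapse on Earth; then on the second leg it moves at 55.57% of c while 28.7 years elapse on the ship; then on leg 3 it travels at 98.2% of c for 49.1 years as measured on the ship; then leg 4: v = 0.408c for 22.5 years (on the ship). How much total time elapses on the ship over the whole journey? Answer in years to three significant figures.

Leg 1: γ = 1/√(1 − 0.963²) = 1/√0.07263 = 3.711; τ_1 = 3.69/3.711 = 0.9945 years.
Leg 2: 28.7 years is already measured on the ship.
Leg 3: 49.1 years is already measured on the ship.
Leg 4: 22.5 years is already measured on the ship.
Total: 0.9945 + 28.70 + 49.10 + 22.50 years.

τ = 101 years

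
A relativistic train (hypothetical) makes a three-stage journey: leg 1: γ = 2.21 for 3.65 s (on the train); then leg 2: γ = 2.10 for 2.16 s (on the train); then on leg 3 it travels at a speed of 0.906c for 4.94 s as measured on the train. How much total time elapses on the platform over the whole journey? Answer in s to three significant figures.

Δt = 24.3 s

Leg 1: γ = 2.21; Δt_1 = 2.210 × 3.65 = 8.067 s.
Leg 2: γ = 2.10; Δt_2 = 2.100 × 2.16 = 4.536 s.
Leg 3: γ = 1/√(1 − 0.906²) = 1/√0.1792 = 2.363; Δt_3 = 2.363 × 4.94 = 11.67 s.
Total: 8.067 + 4.536 + 11.67 s.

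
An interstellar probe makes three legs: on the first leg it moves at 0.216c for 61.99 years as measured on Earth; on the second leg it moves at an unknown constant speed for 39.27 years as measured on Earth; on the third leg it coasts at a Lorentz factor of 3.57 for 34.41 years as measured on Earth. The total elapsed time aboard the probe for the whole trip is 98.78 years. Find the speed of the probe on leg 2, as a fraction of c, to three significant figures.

Leg 1: γ = 1/√(1 − 0.216²) = 1/√0.9533 = 1.024; τ_1 = 61.99/1.024 = 60.53 years.
Leg 2: speed unknown; τ_2 = 39.27/γ_2.
Leg 3: γ = 3.57; τ_3 = 34.41/3.570 = 9.639 years.
Total proper time: 60.53 + τ_2 + 9.639 = 98.78, so τ_2 = 98.78 − 70.17 = 28.61 years.
γ_2 = 39.27/28.61 = 1.372; β = √(1 − 1/γ²) = √0.4690.

β = 0.685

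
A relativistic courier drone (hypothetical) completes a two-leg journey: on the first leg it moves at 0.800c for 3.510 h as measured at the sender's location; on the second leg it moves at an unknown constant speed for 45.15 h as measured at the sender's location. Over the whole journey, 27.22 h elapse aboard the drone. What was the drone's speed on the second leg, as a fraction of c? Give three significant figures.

Leg 1: γ = 1/√(1 − 0.800²) = 5/3 ≈ 1.667; τ_1 = 3.510/1.667 = 2.106 h.
Leg 2: speed unknown; τ_2 = 45.15/γ_2.
Total proper time: 2.106 + τ_2 = 27.22, so τ_2 = 27.22 − 2.106 = 25.11 h.
γ_2 = 45.15/25.11 = 1.798; β = √(1 − 1/γ²) = √0.6906.

β = 0.831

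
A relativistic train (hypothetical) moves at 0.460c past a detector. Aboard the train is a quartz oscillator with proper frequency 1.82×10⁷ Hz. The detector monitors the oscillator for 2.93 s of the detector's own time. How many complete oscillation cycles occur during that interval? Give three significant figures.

N = 4.73×10⁷

γ = 1/√(1 − 0.460²) = 1/√0.7884 = 1.126
During 2.93 s of lab time, the oscillator's proper time advances by τ = Δt/γ = 2.93/1.126 = 2.602 s = 2.602×10⁰ s.
N = f × τ = 1.82×10⁷ × 2.602×10⁰ = 4.735×10⁷.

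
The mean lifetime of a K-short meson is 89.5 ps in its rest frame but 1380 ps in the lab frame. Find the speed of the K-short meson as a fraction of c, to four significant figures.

v = 0.9979c

γ = Δt/τ₀ = 1380/89.5 = 15.42
β = √(1 − 1/γ²) = √(1 − 0.004206) = √0.9958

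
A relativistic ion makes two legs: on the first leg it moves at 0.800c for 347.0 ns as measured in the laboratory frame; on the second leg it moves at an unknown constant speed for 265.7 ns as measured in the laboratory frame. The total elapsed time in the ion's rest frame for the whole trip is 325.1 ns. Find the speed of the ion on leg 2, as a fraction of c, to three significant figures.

β = 0.898

Leg 1: γ = 1/√(1 − 0.800²) = 5/3 ≈ 1.667; τ_1 = 347.0/1.667 = 208.2 ns.
Leg 2: speed unknown; τ_2 = 265.7/γ_2.
Total proper time: 208.2 + τ_2 = 325.1, so τ_2 = 325.1 − 208.2 = 116.9 ns.
γ_2 = 265.7/116.9 = 2.273; β = √(1 − 1/γ²) = √0.8064.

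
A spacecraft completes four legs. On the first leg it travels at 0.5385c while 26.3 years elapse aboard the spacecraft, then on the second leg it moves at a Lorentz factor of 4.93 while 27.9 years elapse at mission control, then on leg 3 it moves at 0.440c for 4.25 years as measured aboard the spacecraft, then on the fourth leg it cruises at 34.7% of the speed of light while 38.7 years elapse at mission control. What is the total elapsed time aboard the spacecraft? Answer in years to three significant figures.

Leg 1: 26.3 years is already measured aboard the spacecraft.
Leg 2: γ = 4.93; τ_2 = 27.9/4.930 = 5.659 years.
Leg 3: 4.25 years is already measured aboard the spacecraft.
Leg 4: β = 0.347; γ = 1/√(1 − 0.347²) = 1/√0.8796 = 1.066; τ_4 = 38.7/1.066 = 36.30 years.
Total: 26.30 + 5.659 + 4.250 + 36.30 years.

τ = 72.5 years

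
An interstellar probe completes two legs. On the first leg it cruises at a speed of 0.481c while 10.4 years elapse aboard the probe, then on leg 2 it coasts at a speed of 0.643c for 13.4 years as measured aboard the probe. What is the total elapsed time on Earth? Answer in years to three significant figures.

Δt = 29.4 years

Leg 1: γ = 1/√(1 − 0.481²) = 1/√0.7686 = 1.141; Δt_1 = 1.141 × 10.4 = 11.86 years.
Leg 2: γ = 1/√(1 − 0.643²) = 1/√0.5866 = 1.306; Δt_2 = 1.306 × 13.4 = 17.50 years.
Total: 11.86 + 17.50 years.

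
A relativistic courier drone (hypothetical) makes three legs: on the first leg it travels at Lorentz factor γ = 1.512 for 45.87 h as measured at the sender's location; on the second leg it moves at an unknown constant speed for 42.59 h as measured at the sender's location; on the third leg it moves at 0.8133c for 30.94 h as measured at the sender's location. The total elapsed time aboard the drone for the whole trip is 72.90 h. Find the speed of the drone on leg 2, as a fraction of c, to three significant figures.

β = 0.817

Leg 1: γ = 1.512; τ_1 = 45.87/1.512 = 30.34 h.
Leg 2: speed unknown; τ_2 = 42.59/γ_2.
Leg 3: γ = 1/√(1 − 0.8133²) = 1/√0.3385 = 1.719; τ_3 = 30.94/1.719 = 18.00 h.
Total proper time: 30.34 + τ_2 + 18.00 = 72.90, so τ_2 = 72.90 − 48.34 = 24.56 h.
γ_2 = 42.59/24.56 = 1.734; β = √(1 − 1/γ²) = √0.6675.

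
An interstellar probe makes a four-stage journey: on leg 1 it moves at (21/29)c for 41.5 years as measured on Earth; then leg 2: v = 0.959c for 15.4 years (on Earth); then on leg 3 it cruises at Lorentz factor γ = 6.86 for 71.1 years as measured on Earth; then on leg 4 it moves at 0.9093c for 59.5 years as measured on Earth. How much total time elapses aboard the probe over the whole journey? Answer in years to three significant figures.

τ = 68.1 years

Leg 1: γ = 1/√(1 − (21/29)²) = 29/20 = 1.450; τ_1 = 41.5/1.450 = 28.62 years.
Leg 2: γ = 1/√(1 − 0.959²) = 1/√0.08032 = 3.529; τ_2 = 15.4/3.529 = 4.364 years.
Leg 3: γ = 6.86; τ_3 = 71.1/6.860 = 10.36 years.
Leg 4: γ = 1/√(1 − 0.9093²) = 1/√0.1732 = 2.403; τ_4 = 59.5/2.403 = 24.76 years.
Total: 28.62 + 4.364 + 10.36 + 24.76 years.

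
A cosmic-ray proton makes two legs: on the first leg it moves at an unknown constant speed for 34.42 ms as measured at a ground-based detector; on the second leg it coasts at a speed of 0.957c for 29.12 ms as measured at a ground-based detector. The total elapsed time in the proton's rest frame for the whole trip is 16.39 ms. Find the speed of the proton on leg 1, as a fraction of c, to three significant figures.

β = 0.973

Leg 1: speed unknown; τ_1 = 34.42/γ_1.
Leg 2: γ = 1/√(1 − 0.957²) = 1/√0.08415 = 3.447; τ_2 = 29.12/3.447 = 8.447 ms.
Total proper time: τ_1 + 8.447 = 16.39, so τ_1 = 16.39 − 8.447 = 7.943 ms.
γ_1 = 34.42/7.943 = 4.334; β = √(1 − 1/γ²) = √0.9468.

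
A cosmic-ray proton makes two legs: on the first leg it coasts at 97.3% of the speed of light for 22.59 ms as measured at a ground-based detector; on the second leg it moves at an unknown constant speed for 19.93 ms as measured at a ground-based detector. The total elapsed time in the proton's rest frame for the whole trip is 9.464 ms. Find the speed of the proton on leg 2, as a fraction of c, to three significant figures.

Leg 1: β = 0.973; γ = 1/√(1 − 0.973²) = 1/√0.05327 = 4.333; τ_1 = 22.59/4.333 = 5.214 ms.
Leg 2: speed unknown; τ_2 = 19.93/γ_2.
Total proper time: 5.214 + τ_2 = 9.464, so τ_2 = 9.464 − 5.214 = 4.250 ms.
γ_2 = 19.93/4.250 = 4.689; β = √(1 − 1/γ²) = √0.9545.

β = 0.977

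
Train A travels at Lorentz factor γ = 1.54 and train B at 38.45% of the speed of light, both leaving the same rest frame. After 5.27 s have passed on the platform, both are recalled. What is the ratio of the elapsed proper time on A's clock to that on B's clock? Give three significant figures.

τ_A/τ_B = 0.703

A: γ = 1.54. B: β = 0.3845; γ = 1/√(1 − 0.3845²) = 1/√0.8522 = 1.083.
τ_A/τ_B = γ_B/γ_A = 1.083/1.540 = 0.7034, so τ_A/τ_B = 0.7034.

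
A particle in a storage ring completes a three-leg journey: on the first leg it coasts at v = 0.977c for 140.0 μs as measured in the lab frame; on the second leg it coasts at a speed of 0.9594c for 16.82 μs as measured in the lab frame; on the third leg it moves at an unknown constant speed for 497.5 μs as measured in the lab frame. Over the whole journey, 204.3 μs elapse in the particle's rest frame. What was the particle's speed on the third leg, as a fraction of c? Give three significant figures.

Leg 1: γ = 1/√(1 − 0.977²) = 1/√0.04547 = 4.690; τ_1 = 140.0/4.690 = 29.85 μs.
Leg 2: γ = 1/√(1 − 0.9594²) = 1/√0.07955 = 3.545; τ_2 = 16.82/3.545 = 4.744 μs.
Leg 3: speed unknown; τ_3 = 497.5/γ_3.
Total proper time: 29.85 + 4.744 + τ_3 = 204.3, so τ_3 = 204.3 − 34.60 = 169.7 μs.
γ_3 = 497.5/169.7 = 2.932; β = √(1 − 1/γ²) = √0.8836.

β = 0.940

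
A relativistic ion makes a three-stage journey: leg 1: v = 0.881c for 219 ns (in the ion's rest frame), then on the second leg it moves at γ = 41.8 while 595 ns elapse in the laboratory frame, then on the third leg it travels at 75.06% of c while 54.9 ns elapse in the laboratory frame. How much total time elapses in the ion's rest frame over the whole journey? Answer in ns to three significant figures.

Leg 1: 219 ns is already measured in the ion's rest frame.
Leg 2: γ = 41.8; τ_2 = 595/41.80 = 14.23 ns.
Leg 3: β = 0.7506; γ = 1/√(1 − 0.7506²) = 1/√0.4366 = 1.513; τ_3 = 54.9/1.513 = 36.28 ns.
Total: 219.0 + 14.23 + 36.28 ns.

τ = 270 ns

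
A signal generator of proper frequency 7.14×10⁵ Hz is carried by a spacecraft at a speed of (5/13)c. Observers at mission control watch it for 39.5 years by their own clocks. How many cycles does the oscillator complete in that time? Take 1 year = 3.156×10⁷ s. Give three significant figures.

γ = 1/√(1 − (5/13)²) = 13/12 ≈ 1.083
During 39.5 years of lab time, the oscillator's proper time advances by τ = Δt/γ = 39.5/1.083 = 36.46 years = 1.151×10⁹ s.
N = f × τ = 7.14×10⁵ × 1.151×10⁹ = 8.216×10¹⁴.

N = 8.22×10¹⁴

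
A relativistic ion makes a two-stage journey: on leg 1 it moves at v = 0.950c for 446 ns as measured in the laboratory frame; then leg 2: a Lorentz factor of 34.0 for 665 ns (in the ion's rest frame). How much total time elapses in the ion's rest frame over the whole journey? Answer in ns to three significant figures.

τ = 804 ns

Leg 1: γ = 1/√(1 − 0.950²) = 1/√0.09750 = 3.203; τ_1 = 446/3.203 = 139.3 ns.
Leg 2: 665 ns is already measured in the ion's rest frame.
Total: 139.3 + 665.0 ns.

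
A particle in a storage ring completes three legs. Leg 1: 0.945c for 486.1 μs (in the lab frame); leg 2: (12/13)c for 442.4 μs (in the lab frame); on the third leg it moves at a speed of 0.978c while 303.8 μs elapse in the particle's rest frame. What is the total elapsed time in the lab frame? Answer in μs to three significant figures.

Δt = 2380 μs

Leg 1: 486.1 μs is already measured in the lab frame.
Leg 2: 442.4 μs is already measured in the lab frame.
Leg 3: γ = 1/√(1 − 0.978²) = 1/√0.04352 = 4.794; Δt_3 = 4.794 × 303.8 = 1456 μs.
Total: 486.1 + 442.4 + 1456 μs.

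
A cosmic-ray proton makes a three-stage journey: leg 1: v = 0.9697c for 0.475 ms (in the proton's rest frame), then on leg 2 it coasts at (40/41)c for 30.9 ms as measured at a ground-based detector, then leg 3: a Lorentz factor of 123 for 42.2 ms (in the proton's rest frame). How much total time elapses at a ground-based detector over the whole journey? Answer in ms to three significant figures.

Leg 1: γ = 1/√(1 − 0.9697²) = 1/√0.05968 = 4.093; Δt_1 = 4.093 × 0.475 = 1.944 ms.
Leg 2: 30.9 ms is already measured at a ground-based detector.
Leg 3: γ = 123; Δt_3 = 123.0 × 42.2 = 5191 ms.
Total: 1.944 + 30.90 + 5191 ms.

Δt = 5220 ms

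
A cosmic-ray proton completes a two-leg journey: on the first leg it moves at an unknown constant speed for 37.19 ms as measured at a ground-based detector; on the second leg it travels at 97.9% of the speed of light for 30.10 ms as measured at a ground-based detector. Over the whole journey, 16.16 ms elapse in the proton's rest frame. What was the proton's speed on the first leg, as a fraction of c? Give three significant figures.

β = 0.963

Leg 1: speed unknown; τ_1 = 37.19/γ_1.
Leg 2: β = 0.979; γ = 1/√(1 − 0.979²) = 1/√0.04156 = 4.905; τ_2 = 30.10/4.905 = 6.136 ms.
Total proper time: τ_1 + 6.136 = 16.16, so τ_1 = 16.16 − 6.136 = 10.02 ms.
γ_1 = 37.19/10.02 = 3.710; β = √(1 − 1/γ²) = √0.9274.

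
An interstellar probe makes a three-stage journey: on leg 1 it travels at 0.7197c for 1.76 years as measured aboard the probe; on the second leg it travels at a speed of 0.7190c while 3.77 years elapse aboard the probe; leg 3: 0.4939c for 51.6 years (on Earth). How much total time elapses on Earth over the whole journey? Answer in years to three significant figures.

Leg 1: γ = 1/√(1 − 0.7197²) = 1/√0.4820 = 1.440; Δt_1 = 1.440 × 1.76 = 2.535 years.
Leg 2: γ = 1/√(1 − 0.7190²) = 1/√0.4830 = 1.439; Δt_2 = 1.439 × 3.77 = 5.424 years.
Leg 3: 51.6 years is already measured on Earth.
Total: 2.535 + 5.424 + 51.60 years.

Δt = 59.6 years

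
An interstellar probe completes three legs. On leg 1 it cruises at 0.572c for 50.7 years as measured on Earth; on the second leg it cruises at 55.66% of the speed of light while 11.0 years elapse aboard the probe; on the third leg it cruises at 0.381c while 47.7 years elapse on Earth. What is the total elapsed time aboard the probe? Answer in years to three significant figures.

τ = 96.7 years

Leg 1: γ = 1/√(1 − 0.572²) = 1/√0.6728 = 1.219; τ_1 = 50.7/1.219 = 41.59 years.
Leg 2: 11.0 years is already measured aboard the probe.
Leg 3: γ = 1/√(1 − 0.381²) = 1/√0.8548 = 1.082; τ_3 = 47.7/1.082 = 44.10 years.
Total: 41.59 + 11.00 + 44.10 years.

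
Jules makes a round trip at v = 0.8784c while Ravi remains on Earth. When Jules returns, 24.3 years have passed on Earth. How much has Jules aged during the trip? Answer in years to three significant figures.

τ = 11.6 years

γ = 1/√(1 − 0.8784²) = 1/√0.2284 = 2.092
Jules's clock measures proper time along the trip: τ = Δt/γ = 24.3/2.092 years.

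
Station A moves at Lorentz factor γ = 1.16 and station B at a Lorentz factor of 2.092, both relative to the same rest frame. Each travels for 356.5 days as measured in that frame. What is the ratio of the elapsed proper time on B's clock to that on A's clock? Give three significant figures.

τ_B/τ_A = 0.554

A: γ = 1.16. B: γ = 2.092.
τ_A/τ_B = γ_B/γ_A = 2.092/1.160 = 1.803, so τ_B/τ_A = 0.5545.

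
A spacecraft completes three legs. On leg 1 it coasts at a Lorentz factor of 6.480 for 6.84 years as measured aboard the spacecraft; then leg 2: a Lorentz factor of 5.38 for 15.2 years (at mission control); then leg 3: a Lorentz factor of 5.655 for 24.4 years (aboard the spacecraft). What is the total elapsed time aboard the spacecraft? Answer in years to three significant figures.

Leg 1: 6.84 years is already measured aboard the spacecraft.
Leg 2: γ = 5.38; τ_2 = 15.2/5.380 = 2.825 years.
Leg 3: 24.4 years is already measured aboard the spacecraft.
Total: 6.840 + 2.825 + 24.40 years.

τ = 34.1 years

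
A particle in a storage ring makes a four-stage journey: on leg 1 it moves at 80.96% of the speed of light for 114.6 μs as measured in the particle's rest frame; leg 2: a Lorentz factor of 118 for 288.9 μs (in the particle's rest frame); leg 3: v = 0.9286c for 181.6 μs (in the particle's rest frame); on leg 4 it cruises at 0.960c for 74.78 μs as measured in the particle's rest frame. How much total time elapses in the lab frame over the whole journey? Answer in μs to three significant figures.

Leg 1: β = 0.8096; γ = 1/√(1 − 0.8096²) = 1/√0.3445 = 1.704; Δt_1 = 1.704 × 114.6 = 195.2 μs.
Leg 2: γ = 118; Δt_2 = 118.0 × 288.9 = 3.409×10⁴ μs.
Leg 3: γ = 1/√(1 − 0.9286²) = 1/√0.1377 = 2.695; Δt_3 = 2.695 × 181.6 = 489.4 μs.
Leg 4: γ = 1/√(1 − 0.960²) = 25/7 ≈ 3.571; Δt_4 = 3.571 × 74.78 = 267.1 μs.
Total: 195.2 + 3.409×10⁴ + 489.4 + 267.1 μs.

Δt = 3.50×10⁴ μs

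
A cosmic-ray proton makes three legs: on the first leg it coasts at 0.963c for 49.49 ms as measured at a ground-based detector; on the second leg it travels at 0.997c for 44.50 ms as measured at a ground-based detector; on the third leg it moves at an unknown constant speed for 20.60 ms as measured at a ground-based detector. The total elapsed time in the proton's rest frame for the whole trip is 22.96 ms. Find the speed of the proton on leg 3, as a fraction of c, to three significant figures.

β = 0.954

Leg 1: γ = 1/√(1 − 0.963²) = 1/√0.07263 = 3.711; τ_1 = 49.49/3.711 = 13.34 ms.
Leg 2: γ = 1/√(1 − 0.997²) = 1/√0.005991 = 12.92; τ_2 = 44.50/12.92 = 3.444 ms.
Leg 3: speed unknown; τ_3 = 20.60/γ_3.
Total proper time: 13.34 + 3.444 + τ_3 = 22.96, so τ_3 = 22.96 − 16.78 = 6.178 ms.
γ_3 = 20.60/6.178 = 3.334; β = √(1 − 1/γ²) = √0.9101.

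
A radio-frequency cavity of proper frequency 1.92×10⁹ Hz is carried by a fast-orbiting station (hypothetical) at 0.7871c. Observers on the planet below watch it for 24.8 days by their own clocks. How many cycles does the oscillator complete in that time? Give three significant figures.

N = 2.54×10¹⁵

γ = 1/√(1 − 0.7871²) = 1/√0.3805 = 1.621
During 24.8 days of lab time, the oscillator's proper time advances by τ = Δt/γ = 24.8/1.621 = 15.30 days = 1.322×10⁶ s.
N = f × τ = 1.92×10⁹ × 1.322×10⁶ = 2.538×10¹⁵.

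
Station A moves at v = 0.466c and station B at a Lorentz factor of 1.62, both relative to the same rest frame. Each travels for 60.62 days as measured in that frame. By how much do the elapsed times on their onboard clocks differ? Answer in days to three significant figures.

A: γ = 1/√(1 − 0.466²) = 1/√0.7828 = 1.130; τ_A = 60.62/1.130 = 53.64 days.
B: γ = 1.62; τ_B = 60.62/1.620 = 37.42 days.

|τ_A − τ_B| = 16.2 days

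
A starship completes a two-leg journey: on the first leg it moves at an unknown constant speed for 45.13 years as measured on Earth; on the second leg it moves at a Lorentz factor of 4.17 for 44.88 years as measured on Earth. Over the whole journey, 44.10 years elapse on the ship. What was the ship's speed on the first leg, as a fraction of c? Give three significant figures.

Leg 1: speed unknown; τ_1 = 45.13/γ_1.
Leg 2: γ = 4.17; τ_2 = 44.88/4.170 = 10.76 years.
Total proper time: τ_1 + 10.76 = 44.10, so τ_1 = 44.10 − 10.76 = 33.34 years.
γ_1 = 45.13/33.34 = 1.354; β = √(1 − 1/γ²) = √0.4543.

β = 0.674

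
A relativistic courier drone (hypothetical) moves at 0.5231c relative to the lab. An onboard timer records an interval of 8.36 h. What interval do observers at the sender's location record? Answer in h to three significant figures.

γ = 1/√(1 − 0.5231²) = 1/√0.7264 = 1.173
The interval measured aboard the drone is the proper time (both events occur at the same place in that frame); the lab-frame interval is Δt = γτ = 1.173 × 8.36 h.

Δt = 9.81 h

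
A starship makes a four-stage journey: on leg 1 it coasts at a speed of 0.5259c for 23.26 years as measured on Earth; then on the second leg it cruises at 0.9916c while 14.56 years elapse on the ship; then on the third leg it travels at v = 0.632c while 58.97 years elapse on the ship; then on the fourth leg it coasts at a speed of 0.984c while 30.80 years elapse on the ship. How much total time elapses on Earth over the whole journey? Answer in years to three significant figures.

Δt = 385 years

Leg 1: 23.26 years is already measured on Earth.
Leg 2: γ = 1/√(1 − 0.9916²) = 1/√0.01673 = 7.731; Δt_2 = 7.731 × 14.56 = 112.6 years.
Leg 3: γ = 1/√(1 − 0.632²) = 1/√0.6006 = 1.290; Δt_3 = 1.290 × 58.97 = 76.09 years.
Leg 4: γ = 1/√(1 − 0.984²) = 1/√0.03174 = 5.613; Δt_4 = 5.613 × 30.80 = 172.9 years.
Total: 23.26 + 112.6 + 76.09 + 172.9 years.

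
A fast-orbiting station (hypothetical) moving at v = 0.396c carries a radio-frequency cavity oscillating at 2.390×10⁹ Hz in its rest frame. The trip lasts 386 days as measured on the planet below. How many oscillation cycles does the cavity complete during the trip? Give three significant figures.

γ = 1/√(1 − 0.396²) = 1/√0.8432 = 1.089
The oscillator's own cycle count is N = f × τ where τ is the proper time aboard the station. τ = Δt/γ = 386/1.089 = 354.4 days = 3.062×10⁷ s.
N = 2.390×10⁹ × 3.062×10⁷ = 7.319×10¹⁶.

N = 7.32×10¹⁶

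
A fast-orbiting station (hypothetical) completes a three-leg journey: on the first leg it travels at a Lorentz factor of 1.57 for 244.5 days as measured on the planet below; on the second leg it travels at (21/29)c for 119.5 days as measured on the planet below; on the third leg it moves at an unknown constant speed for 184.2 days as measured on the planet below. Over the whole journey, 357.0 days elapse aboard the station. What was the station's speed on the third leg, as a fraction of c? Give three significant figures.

β = 0.764

Leg 1: γ = 1.57; τ_1 = 244.5/1.570 = 155.7 days.
Leg 2: γ = 1/√(1 − (21/29)²) = 29/20 = 1.450; τ_2 = 119.5/1.450 = 82.41 days.
Leg 3: speed unknown; τ_3 = 184.2/γ_3.
Total proper time: 155.7 + 82.41 + τ_3 = 357.0, so τ_3 = 357.0 − 238.1 = 118.9 days.
γ_3 = 184.2/118.9 = 1.550; β = √(1 − 1/γ²) = √0.5837.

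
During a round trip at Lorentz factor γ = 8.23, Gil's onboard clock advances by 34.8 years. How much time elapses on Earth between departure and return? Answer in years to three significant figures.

γ = 8.23
Earth-frame duration is the dilated interval: Δt = γτ = 8.230 × 34.8 years.

Δt = 286 years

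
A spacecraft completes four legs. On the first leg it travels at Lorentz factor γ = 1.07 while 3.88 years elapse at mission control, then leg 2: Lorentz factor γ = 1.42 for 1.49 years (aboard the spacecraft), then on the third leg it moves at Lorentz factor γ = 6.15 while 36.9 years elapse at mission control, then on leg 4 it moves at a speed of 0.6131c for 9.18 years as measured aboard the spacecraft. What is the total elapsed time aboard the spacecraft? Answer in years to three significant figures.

τ = 20.3 years

Leg 1: γ = 1.07; τ_1 = 3.88/1.070 = 3.626 years.
Leg 2: 1.49 years is already measured aboard the spacecraft.
Leg 3: γ = 6.15; τ_3 = 36.9/6.150 = 6.000 years.
Leg 4: 9.18 years is already measured aboard the spacecraft.
Total: 3.626 + 1.490 + 6.000 + 9.180 years.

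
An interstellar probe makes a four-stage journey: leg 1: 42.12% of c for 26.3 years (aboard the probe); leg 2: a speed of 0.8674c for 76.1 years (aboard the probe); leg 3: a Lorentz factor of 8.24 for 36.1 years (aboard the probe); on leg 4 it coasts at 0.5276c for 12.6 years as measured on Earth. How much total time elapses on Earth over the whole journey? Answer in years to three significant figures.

Leg 1: β = 0.4212; γ = 1/√(1 − 0.4212²) = 1/√0.8226 = 1.103; Δt_1 = 1.103 × 26.3 = 29.00 years.
Leg 2: γ = 1/√(1 − 0.8674²) = 1/√0.2476 = 2.010; Δt_2 = 2.010 × 76.1 = 152.9 years.
Leg 3: γ = 8.24; Δt_3 = 8.240 × 36.1 = 297.5 years.
Leg 4: 12.6 years is already measured on Earth.
Total: 29.00 + 152.9 + 297.5 + 12.60 years.

Δt = 492 years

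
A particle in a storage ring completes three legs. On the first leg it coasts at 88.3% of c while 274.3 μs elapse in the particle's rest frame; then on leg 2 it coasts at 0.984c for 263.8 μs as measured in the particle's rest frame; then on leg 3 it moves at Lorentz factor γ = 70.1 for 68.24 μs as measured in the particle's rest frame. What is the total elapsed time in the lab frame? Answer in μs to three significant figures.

Δt = 6850 μs

Leg 1: β = 0.883; γ = 1/√(1 − 0.883²) = 1/√0.2203 = 2.131; Δt_1 = 2.131 × 274.3 = 584.4 μs.
Leg 2: γ = 1/√(1 − 0.984²) = 1/√0.03174 = 5.613; Δt_2 = 5.613 × 263.8 = 1481 μs.
Leg 3: γ = 70.1; Δt_3 = 70.10 × 68.24 = 4784 μs.
Total: 584.4 + 1481 + 4784 μs.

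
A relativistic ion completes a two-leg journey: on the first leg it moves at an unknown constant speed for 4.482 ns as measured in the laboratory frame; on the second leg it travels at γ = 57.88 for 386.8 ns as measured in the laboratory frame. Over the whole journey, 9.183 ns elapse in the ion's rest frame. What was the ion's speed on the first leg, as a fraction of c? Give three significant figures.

Leg 1: speed unknown; τ_1 = 4.482/γ_1.
Leg 2: γ = 57.88; τ_2 = 386.8/57.88 = 6.683 ns.
Total proper time: τ_1 + 6.683 = 9.183, so τ_1 = 9.183 − 6.683 = 2.500 ns.
γ_1 = 4.482/2.500 = 1.793; β = √(1 − 1/γ²) = √0.6888.

β = 0.830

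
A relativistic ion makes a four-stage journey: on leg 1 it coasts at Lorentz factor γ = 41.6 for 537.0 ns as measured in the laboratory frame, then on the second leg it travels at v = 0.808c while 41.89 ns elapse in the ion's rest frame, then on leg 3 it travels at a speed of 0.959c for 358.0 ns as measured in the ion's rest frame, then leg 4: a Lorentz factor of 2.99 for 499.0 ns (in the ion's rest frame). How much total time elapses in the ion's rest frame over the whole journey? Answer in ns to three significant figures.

τ = 912 ns

Leg 1: γ = 41.6; τ_1 = 537.0/41.60 = 12.91 ns.
Leg 2: 41.89 ns is already measured in the ion's rest frame.
Leg 3: 358.0 ns is already measured in the ion's rest frame.
Leg 4: 499.0 ns is already measured in the ion's rest frame.
Total: 12.91 + 41.89 + 358.0 + 499.0 ns.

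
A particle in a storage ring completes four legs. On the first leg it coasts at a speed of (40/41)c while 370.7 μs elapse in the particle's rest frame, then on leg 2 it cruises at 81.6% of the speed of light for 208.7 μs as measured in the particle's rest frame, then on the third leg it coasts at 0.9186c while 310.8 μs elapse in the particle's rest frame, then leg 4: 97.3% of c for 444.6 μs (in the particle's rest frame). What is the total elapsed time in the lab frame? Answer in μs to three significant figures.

Leg 1: γ = 1/√(1 − (40/41)²) = 41/9 ≈ 4.556; Δt_1 = 4.556 × 370.7 = 1689 μs.
Leg 2: β = 0.816; γ = 1/√(1 − 0.816²) = 1/√0.3341 = 1.730; Δt_2 = 1.730 × 208.7 = 361.0 μs.
Leg 3: γ = 1/√(1 − 0.9186²) = 1/√0.1562 = 2.530; Δt_3 = 2.530 × 310.8 = 786.5 μs.
Leg 4: β = 0.973; γ = 1/√(1 − 0.973²) = 1/√0.05327 = 4.333; Δt_4 = 4.333 × 444.6 = 1926 μs.
Total: 1689 + 361.0 + 786.5 + 1926 μs.

Δt = 4760 μs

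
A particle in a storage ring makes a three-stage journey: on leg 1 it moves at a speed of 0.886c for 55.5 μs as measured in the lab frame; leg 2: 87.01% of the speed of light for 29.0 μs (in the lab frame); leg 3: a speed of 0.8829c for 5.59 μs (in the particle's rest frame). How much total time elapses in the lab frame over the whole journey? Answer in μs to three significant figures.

Δt = 96.4 μs

Leg 1: 55.5 μs is already measured in the lab frame.
Leg 2: 29.0 μs is already measured in the lab frame.
Leg 3: γ = 1/√(1 − 0.8829²) = 1/√0.2205 = 2.130; Δt_3 = 2.130 × 5.59 = 11.90 μs.
Total: 55.50 + 29.00 + 11.90 μs.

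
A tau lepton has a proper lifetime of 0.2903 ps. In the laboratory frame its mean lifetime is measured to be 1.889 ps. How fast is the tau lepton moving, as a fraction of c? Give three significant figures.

γ = Δt/τ₀ = 1.889/0.2903 = 6.507
β = √(1 − 1/γ²) = √(1 − 0.02362) = √0.9764

v = 0.988c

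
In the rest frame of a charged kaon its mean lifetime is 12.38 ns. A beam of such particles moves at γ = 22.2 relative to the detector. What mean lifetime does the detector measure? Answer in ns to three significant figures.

γ = 22.2
The rest-frame lifetime is the proper time; the lab measures the dilated interval Δt = γτ₀ = 22.20 × 12.38 ns.

Δt = 275 ns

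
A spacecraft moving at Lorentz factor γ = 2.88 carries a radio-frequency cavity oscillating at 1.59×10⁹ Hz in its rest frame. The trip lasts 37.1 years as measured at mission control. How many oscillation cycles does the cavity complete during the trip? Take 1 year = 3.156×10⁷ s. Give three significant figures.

γ = 2.88
The oscillator's own cycle count is N = f × τ where τ is the proper time aboard the spacecraft. τ = Δt/γ = 37.1/2.880 = 12.88 years = 4.066×10⁸ s.
N = 1.59×10⁹ × 4.066×10⁸ = 6.464×10¹⁷.

N = 6.46×10¹⁷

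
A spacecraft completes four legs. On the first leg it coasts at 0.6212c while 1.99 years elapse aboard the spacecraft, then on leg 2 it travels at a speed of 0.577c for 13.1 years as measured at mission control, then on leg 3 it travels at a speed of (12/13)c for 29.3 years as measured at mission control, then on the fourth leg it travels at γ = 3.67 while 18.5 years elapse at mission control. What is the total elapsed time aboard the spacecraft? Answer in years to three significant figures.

Leg 1: 1.99 years is already measured aboard the spacecraft.
Leg 2: γ = 1/√(1 − 0.577²) = 1/√0.6671 = 1.224; τ_2 = 13.1/1.224 = 10.70 years.
Leg 3: γ = 1/√(1 − (12/13)²) = 13/5 = 2.600; τ_3 = 29.3/2.600 = 11.27 years.
Leg 4: γ = 3.67; τ_4 = 18.5/3.670 = 5.041 years.
Total: 1.990 + 10.70 + 11.27 + 5.041 years.

τ = 29.0 years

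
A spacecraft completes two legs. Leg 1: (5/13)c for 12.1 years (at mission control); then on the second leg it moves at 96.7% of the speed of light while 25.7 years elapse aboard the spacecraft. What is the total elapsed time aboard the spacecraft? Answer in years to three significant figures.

Leg 1: γ = 1/√(1 − (5/13)²) = 13/12 ≈ 1.083; τ_1 = 12.1/1.083 = 11.17 years.
Leg 2: 25.7 years is already measured aboard the spacecraft.
Total: 11.17 + 25.70 years.

τ = 36.9 years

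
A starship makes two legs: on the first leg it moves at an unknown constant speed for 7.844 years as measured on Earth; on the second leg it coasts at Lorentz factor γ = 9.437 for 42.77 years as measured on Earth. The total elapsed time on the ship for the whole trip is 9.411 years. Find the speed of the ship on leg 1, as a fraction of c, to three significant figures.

Leg 1: speed unknown; τ_1 = 7.844/γ_1.
Leg 2: γ = 9.437; τ_2 = 42.77/9.437 = 4.532 years.
Total proper time: τ_1 + 4.532 = 9.411, so τ_1 = 9.411 − 4.532 = 4.879 years.
γ_1 = 7.844/4.879 = 1.608; β = √(1 − 1/γ²) = √0.6131.

β = 0.783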